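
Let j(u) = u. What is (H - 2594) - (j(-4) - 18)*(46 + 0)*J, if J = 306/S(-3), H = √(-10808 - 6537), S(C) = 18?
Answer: 14610 + I*√17345 ≈ 14610.0 + 131.7*I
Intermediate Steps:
H = I*√17345 (H = √(-17345) = I*√17345 ≈ 131.7*I)
J = 17 (J = 306/18 = 306*(1/18) = 17)
(H - 2594) - (j(-4) - 18)*(46 + 0)*J = (I*√17345 - 2594) - (-4 - 18)*(46 + 0)*17 = (-2594 + I*√17345) - (-22*46)*17 = (-2594 + I*√17345) - (-1012)*17 = (-2594 + I*√17345) - 1*(-17204) = (-2594 + I*√17345) + 17204 = 14610 + I*√17345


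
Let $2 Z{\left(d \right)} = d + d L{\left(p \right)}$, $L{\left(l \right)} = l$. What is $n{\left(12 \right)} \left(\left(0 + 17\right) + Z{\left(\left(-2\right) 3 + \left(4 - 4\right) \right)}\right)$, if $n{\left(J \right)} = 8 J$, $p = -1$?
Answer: $1632$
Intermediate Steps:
$Z{\left(d \right)} = 0$ ($Z{\left(d \right)} = \frac{d + d \left(-1\right)}{2} = \frac{d - d}{2} = \frac{1}{2} \cdot 0 = 0$)
$n{\left(12 \right)} \left(\left(0 + 17\right) + Z{\left(\left(-2\right) 3 + \left(4 - 4\right) \right)}\right) = 8 \cdot 12 \left(\left(0 + 17\right) + 0\right) = 96 \left(17 + 0\right) = 96 \cdot 17 = 1632$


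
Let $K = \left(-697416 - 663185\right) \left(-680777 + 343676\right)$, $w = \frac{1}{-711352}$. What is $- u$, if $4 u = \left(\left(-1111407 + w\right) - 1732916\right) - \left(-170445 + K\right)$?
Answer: $\frac{326270580298984809}{2845408} \approx 1.1467 \cdot 10^{11}$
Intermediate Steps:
$w = - \frac{1}{711352} \approx -1.4058 \cdot 10^{-6}$
$K = 458659957701$ ($K = \left(-1360601\right) \left(-337101\right) = 458659957701$)
$u = - \frac{326270580298984809}{2845408}$ ($u = \frac{\left(\left(-1111407 - \frac{1}{711352}\right) - 1732916\right) + \left(170445 - 458659957701\right)}{4} = \frac{\left(- \frac{790601592265}{711352} - 1732916\right) + \left(170445 - 458659957701\right)}{4} = \frac{- \frac{2023314854697}{711352} - 458659787256}{4} = \frac{1}{4} \left(- \frac{326270580298984809}{711352}\right) = - \frac{326270580298984809}{2845408} \approx -1.1467 \cdot 10^{11}$)
$- u = \left(-1\right) \left(- \frac{326270580298984809}{2845408}\right) = \frac{326270580298984809}{2845408}$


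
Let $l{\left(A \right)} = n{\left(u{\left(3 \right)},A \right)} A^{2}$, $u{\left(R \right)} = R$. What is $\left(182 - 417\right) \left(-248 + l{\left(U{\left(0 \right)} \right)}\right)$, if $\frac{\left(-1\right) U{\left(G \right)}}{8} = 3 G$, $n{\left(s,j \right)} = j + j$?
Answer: $58280$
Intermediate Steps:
$n{\left(s,j \right)} = 2 j$
$U{\left(G \right)} = - 24 G$ ($U{\left(G \right)} = - 8 \cdot 3 G = - 24 G$)
$l{\left(A \right)} = 2 A^{3}$ ($l{\left(A \right)} = 2 A A^{2} = 2 A^{3}$)
$\left(182 - 417\right) \left(-248 + l{\left(U{\left(0 \right)} \right)}\right) = \left(182 - 417\right) \left(-248 + 2 \left(\left(-24\right) 0\right)^{3}\right) = - 235 \left(-248 + 2 \cdot 0^{3}\right) = - 235 \left(-248 + 2 \cdot 0\right) = - 235 \left(-248 + 0\right) = \left(-235\right) \left(-248\right) = 58280$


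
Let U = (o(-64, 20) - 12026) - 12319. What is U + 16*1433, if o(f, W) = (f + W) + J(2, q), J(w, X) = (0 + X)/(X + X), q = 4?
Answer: -2921/2 ≈ -1460.5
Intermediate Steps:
J(w, X) = 1/2 (J(w, X) = X/((2*X)) = X*(1/(2*X)) = 1/2)
o(f, W) = 1/2 + W + f (o(f, W) = (f + W) + 1/2 = (W + f) + 1/2 = 1/2 + W + f)
U = -48777/2 (U = ((1/2 + 20 - 64) - 12026) - 12319 = (-87/2 - 12026) - 12319 = -24139/2 - 12319 = -48777/2 ≈ -24389.)
U + 16*1433 = -48777/2 + 16*1433 = -48777/2 + 22928 = -2921/2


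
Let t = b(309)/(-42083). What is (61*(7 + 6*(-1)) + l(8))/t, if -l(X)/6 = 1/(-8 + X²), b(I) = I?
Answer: -71751515/8652 ≈ -8293.1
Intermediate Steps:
l(X) = -6/(-8 + X²)
t = -309/42083 (t = 309/(-42083) = 309*(-1/42083) = -309/42083 ≈ -0.0073426)
(61*(7 + 6*(-1)) + l(8))/t = (61*(7 + 6*(-1)) - 6/(-8 + 8²))/(-309/42083) = (61*(7 - 6) - 6/(-8 + 64))*(-42083/309) = (61*1 - 6/56)*(-42083/309) = (61 - 6*1/56)*(-42083/309) = (61 - 3/28)*(-42083/309) = (1705/28)*(-42083/309) = -71751515/8652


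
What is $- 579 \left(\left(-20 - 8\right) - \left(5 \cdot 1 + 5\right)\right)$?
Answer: $22002$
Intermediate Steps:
$- 579 \left(\left(-20 - 8\right) - \left(5 \cdot 1 + 5\right)\right) = - 579 \left(-28 - \left(5 + 5\right)\right) = - 579 \left(-28 - 10\right) = \left(-579\right) \left(-38\right) = 22002$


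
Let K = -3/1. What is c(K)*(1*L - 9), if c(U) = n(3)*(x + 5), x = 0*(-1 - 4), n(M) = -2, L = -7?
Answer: 160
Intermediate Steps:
x = 0 (x = 0*(-5) = 0)
K = -3 (K = 1*(-3) = -3)
c(U) = -10 (c(U) = -2*(0 + 5) = -2*5 = -10)
c(K)*(1*L - 9) = -10*(1*(-7) - 9) = -10*(-7 - 9) = -10*(-16) = 160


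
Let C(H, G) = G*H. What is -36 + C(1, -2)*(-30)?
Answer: 24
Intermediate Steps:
-36 + C(1, -2)*(-30) = -36 - 2*1*(-30) = -36 - 2*(-30) = -36 + 60 = 24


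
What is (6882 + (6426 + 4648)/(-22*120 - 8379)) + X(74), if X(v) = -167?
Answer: 73981511/11019 ≈ 6714.0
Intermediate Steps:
(6882 + (6426 + 4648)/(-22*120 - 8379)) + X(74) = (6882 + (6426 + 4648)/(-22*120 - 8379)) - 167 = (6882 + 11074/(-2640 - 8379)) - 167 = (6882 + 11074/(-11019)) - 167 = (6882 + 11074*(-1/11019)) - 167 = (6882 - 11074/11019) - 167 = 75821684/11019 - 167 = 73981511/11019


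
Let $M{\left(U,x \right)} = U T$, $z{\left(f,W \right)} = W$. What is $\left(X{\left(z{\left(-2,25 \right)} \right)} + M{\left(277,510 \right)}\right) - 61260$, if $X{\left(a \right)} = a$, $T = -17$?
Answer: $-65944$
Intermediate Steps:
$M{\left(U,x \right)} = - 17 U$ ($M{\left(U,x \right)} = U \left(-17\right) = - 17 U$)
$\left(X{\left(z{\left(-2,25 \right)} \right)} + M{\left(277,510 \right)}\right) - 61260 = \left(25 - 4709\right) - 61260 = -4684 - 61260 = -65944$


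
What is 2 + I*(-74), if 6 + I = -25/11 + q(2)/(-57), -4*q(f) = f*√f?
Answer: 6756/11 - 37*√2/57 ≈ 613.26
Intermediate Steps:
q(f) = -f^(3/2)/4 (q(f) = -f*√f/4 = -f^(3/2)/4)
I = -91/11 + √2/114 (I = -6 + (-25/11 - √2/2/(-57)) = -6 + (-25*1/11 - √2/2*(-1/57)) = -6 + (-25/11 - √2/2*(-1/57)) = -6 + (-25/11 + √2/114) = -91/11 + √2/114 ≈ -8.2603)
2 + I*(-74) = 2 + (-91/11 + √2/114)*(-74) = 2 + (6734/11 - 37*√2/57) = 6756/11 - 37*√2/57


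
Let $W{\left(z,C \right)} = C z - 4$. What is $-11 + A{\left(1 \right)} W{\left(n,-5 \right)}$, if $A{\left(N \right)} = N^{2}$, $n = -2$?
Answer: $-5$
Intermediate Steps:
$W{\left(z,C \right)} = -4 + C z$ ($W{\left(z,C \right)} = C z - 4 = -4 + C z$)
$-11 + A{\left(1 \right)} W{\left(n,-5 \right)} = -11 + 1^{2} \left(-4 - -10\right) = -11 + 1 \left(-4 + 10\right) = -11 + 1 \cdot 6 = -11 + 6 = -5$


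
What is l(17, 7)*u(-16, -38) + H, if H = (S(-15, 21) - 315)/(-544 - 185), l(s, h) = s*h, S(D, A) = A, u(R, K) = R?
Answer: -462574/243 ≈ -1903.6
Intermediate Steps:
l(s, h) = h*s
H = 98/243 (H = (21 - 315)/(-544 - 185) = -294/(-729) = -294*(-1/729) = 98/243 ≈ 0.40329)
l(17, 7)*u(-16, -38) + H = (7*17)*(-16) + 98/243 = 119*(-16) + 98/243 = -1904 + 98/243 = -462574/243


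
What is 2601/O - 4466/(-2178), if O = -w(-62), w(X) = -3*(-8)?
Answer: -84209/792 ≈ -106.32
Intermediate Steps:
w(X) = 24
O = -24 (O = -1*24 = -24)
2601/O - 4466/(-2178) = 2601/(-24) - 4466/(-2178) = 2601*(-1/24) - 4466*(-1/2178) = -867/8 + 203/99 = -84209/792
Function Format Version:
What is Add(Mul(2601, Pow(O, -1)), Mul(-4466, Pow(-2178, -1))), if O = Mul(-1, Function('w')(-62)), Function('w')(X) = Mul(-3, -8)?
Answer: Rational(-84209, 792) ≈ -106.32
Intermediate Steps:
Function('w')(X) = 24
O = -24 (O = Mul(-1, 24) = -24)
Add(Mul(2601, Pow(O, -1)), Mul(-4466, Pow(-2178, -1))) = Add(Mul(2601, Pow(-24, -1)), Mul(-4466, Pow(-2178, -1))) = Add(Mul(2601, Rational(-1, 24)), Mul(-4466, Rational(-1, 2178))) = Add(Rational(-867, 8), Rational(203, 99)) = Rational(-84209, 792)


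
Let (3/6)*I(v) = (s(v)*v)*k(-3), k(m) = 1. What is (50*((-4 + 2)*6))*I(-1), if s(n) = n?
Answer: -1200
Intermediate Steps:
I(v) = 2*v² (I(v) = 2*((v*v)*1) = 2*(v²*1) = 2*v²)
(50*((-4 + 2)*6))*I(-1) = (50*((-4 + 2)*6))*(2*(-1)²) = (50*(-2*6))*(2*1) = (50*(-12))*2 = -600*2 = -1200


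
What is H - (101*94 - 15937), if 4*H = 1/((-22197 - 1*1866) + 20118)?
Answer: 101670539/15780 ≈ 6443.0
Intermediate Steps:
H = -1/15780 (H = 1/(4*((-22197 - 1*1866) + 20118)) = 1/(4*((-22197 - 1866) + 20118)) = 1/(4*(-24063 + 20118)) = (1/4)/(-3945) = (1/4)*(-1/3945) = -1/15780 ≈ -6.3371e-5)
H - (101*94 - 15937) = -1/15780 - (101*94 - 15937) = -1/15780 - (9494 - 15937) = -1/15780 - 1*(-6443) = -1/15780 + 6443 = 101670539/15780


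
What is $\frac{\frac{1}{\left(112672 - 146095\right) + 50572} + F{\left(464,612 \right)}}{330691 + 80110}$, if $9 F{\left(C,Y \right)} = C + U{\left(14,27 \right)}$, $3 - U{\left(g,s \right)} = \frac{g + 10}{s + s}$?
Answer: $\frac{72008732}{570630934269} \approx 0.00012619$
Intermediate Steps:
$U{\left(g,s \right)} = 3 - \frac{10 + g}{2 s}$ ($U{\left(g,s \right)} = 3 - \frac{g + 10}{s + s} = 3 - \frac{10 + g}{2 s}$)
$F{\left(C,Y \right)} = \frac{23}{81} + \frac{C}{9}$ ($F{\left(C,Y \right)} = \frac{C + \frac{-10 - 14 + 6 \cdot 27}{2 \cdot 27}}{9} = \frac{C + \frac{1}{2} \cdot \frac{1}{27} \left(-10 - 14 + 162\right)}{9} = \frac{C + \frac{1}{2} \cdot \frac{1}{27} \cdot 138}{9} = \frac{C + \frac{23}{9}}{9} = \frac{\frac{23}{9} + C}{9} = \frac{23}{81} + \frac{C}{9}$)
$\frac{\frac{1}{\left(112672 - 146095\right) + 50572} + F{\left(464,612 \right)}}{330691 + 80110} = \frac{\frac{1}{\left(112672 - 146095\right) + 50572} + \left(\frac{23}{81} + \frac{1}{9} \cdot 464\right)}{330691 + 80110} = \frac{\frac{1}{-33423 + 50572} + \left(\frac{23}{81} + \frac{464}{9}\right)}{410801} = \left(\frac{1}{17149} + \frac{4199}{81}\right) \frac{1}{410801} = \frac{72008732}{1389069} \cdot \frac{1}{410801} = \frac{72008732}{570630934269}$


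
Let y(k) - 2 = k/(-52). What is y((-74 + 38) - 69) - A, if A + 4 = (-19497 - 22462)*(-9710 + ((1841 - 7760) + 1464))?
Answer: -30906159803/52 ≈ -5.9435e+8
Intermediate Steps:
y(k) = 2 - k/52 (y(k) = 2 + k/(-52) = 2 + k*(-1/52) = 2 - k/52)
A = 594349231 (A = -4 + (-19497 - 22462)*(-9710 + ((1841 - 7760) + 1464)) = -4 - 41959*(-9710 + (-5919 + 1464)) = -4 - 41959*(-9710 - 4455) = -4 - 41959*(-14165) = -4 + 594349235 = 594349231)
y((-74 + 38) - 69) - A = (2 - ((-74 + 38) - 69)/52) - 1*594349231 = (2 - (-36 - 69)/52) - 594349231 = (2 - 1/52*(-105)) - 594349231 = (2 + 105/52) - 594349231 = 209/52 - 594349231 = -30906159803/52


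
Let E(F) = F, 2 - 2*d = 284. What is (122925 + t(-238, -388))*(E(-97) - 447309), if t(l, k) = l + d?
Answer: -54827815676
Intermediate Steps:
d = -141 (d = 1 - ½*284 = 1 - 142 = -141)
t(l, k) = -141 + l (t(l, k) = l - 141 = -141 + l)
(122925 + t(-238, -388))*(E(-97) - 447309) = (122925 + (-141 - 238))*(-97 - 447309) = (122925 - 379)*(-447406) = 122546*(-447406) = -54827815676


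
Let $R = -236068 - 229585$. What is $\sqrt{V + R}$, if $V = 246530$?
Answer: $3 i \sqrt{24347} \approx 468.11 i$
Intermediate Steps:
$R = -465653$
$\sqrt{V + R} = \sqrt{246530 - 465653} = \sqrt{-219123} = 3 i \sqrt{24347}$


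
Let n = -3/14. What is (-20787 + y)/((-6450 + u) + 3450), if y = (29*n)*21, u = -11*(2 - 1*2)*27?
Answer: 2789/400 ≈ 6.9725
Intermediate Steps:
n = -3/14 (n = -3*1/14 = -3/14 ≈ -0.21429)
u = 0 (u = -11*(2 - 2)*27 = -11*0*27 = 0*27 = 0)
y = -261/2 (y = (29*(-3/14))*21 = -87/14*21 = -261/2 ≈ -130.50)
(-20787 + y)/((-6450 + u) + 3450) = (-20787 - 261/2)/((-6450 + 0) + 3450) = -41835/(2*(-6450 + 3450)) = -41835/2/(-3000) = -41835/2*(-1/3000) = 2789/400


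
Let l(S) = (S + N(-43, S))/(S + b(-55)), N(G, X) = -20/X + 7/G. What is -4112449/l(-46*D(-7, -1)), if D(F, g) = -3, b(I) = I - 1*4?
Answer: -963929258457/408533 ≈ -2.3595e+6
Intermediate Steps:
b(I) = -4 + I (b(I) = I - 4 = -4 + I)
l(S) = (-7/43 + S - 20/S)/(-59 + S) (l(S) = (S + (-20/S + 7/(-43)))/(S + (-4 - 55)) = (S + (-20/S + 7*(-1/43)))/(S - 59) = (S + (-20/S - 7/43))/(-59 + S) = (S + (-7/43 - 20/S))/(-59 + S) = (-7/43 + S - 20/S)/(-59 + S))
-4112449/l(-46*D(-7, -1)) = -4112449*138*(-59 - 46*(-3))/(-20 + (-46*(-3))² - (-322)*(-3)/43) = -4112449*138*(-59 + 138)/(-20 + 138² - 7/43*138) = -4112449*10902/(-20 + 19044 - 966/43) = -4112449/((1/138)*(1/79)*(817066/43)) = -4112449/408533/234393 = -4112449*234393/408533 = -963929258457/408533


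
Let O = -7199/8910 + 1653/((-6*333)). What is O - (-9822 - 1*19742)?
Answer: 4872912386/164835 ≈ 29562.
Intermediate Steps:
O = -269554/164835 (O = -7199*1/8910 + 1653/(-1998) = -7199/8910 + 1653*(-1/1998) = -7199/8910 - 551/666 = -269554/164835 ≈ -1.6353)
O - (-9822 - 1*19742) = -269554/164835 - (-9822 - 1*19742) = -269554/164835 - (-9822 - 19742) = -269554/164835 - 1*(-29564) = -269554/164835 + 29564 = 4872912386/164835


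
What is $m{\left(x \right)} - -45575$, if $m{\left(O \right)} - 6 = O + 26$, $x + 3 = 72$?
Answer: $45676$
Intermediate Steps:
$x = 69$ ($x = -3 + 72 = 69$)
$m{\left(O \right)} = 32 + O$ ($m{\left(O \right)} = 6 + \left(O + 26\right) = 6 + \left(26 + O\right) = 32 + O$)
$m{\left(x \right)} - -45575 = \left(32 + 69\right) - -45575 = 101 + 45575 = 45676$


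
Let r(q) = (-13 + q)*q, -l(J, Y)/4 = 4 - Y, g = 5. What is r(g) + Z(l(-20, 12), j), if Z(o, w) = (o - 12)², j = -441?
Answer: 360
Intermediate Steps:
l(J, Y) = -16 + 4*Y (l(J, Y) = -4*(4 - Y) = -16 + 4*Y)
Z(o, w) = (-12 + o)²
r(q) = q*(-13 + q)
r(g) + Z(l(-20, 12), j) = 5*(-13 + 5) + (-12 + (-16 + 4*12))² = 5*(-8) + (-12 + (-16 + 48))² = -40 + (-12 + 32)² = -40 + 20² = -40 + 400 = 360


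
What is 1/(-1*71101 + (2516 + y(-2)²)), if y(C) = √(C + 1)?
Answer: -1/68586 ≈ -1.4580e-5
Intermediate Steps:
y(C) = √(1 + C)
1/(-1*71101 + (2516 + y(-2)²)) = 1/(-1*71101 + (2516 + (√(1 - 2))²)) = 1/(-71101 + (2516 + (√(-1))²)) = 1/(-71101 + (2516 + I²)) = 1/(-71101 + (2516 - 1)) = 1/(-71101 + 2515) = 1/(-68586) = -1/68586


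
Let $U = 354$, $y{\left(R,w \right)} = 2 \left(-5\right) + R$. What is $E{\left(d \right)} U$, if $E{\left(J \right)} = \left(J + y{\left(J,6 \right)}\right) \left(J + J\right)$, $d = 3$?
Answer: $-8496$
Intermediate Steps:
$y{\left(R,w \right)} = -10 + R$
$E{\left(J \right)} = 2 J \left(-10 + 2 J\right)$ ($E{\left(J \right)} = \left(J + \left(-10 + J\right)\right) \left(J + J\right) = \left(-10 + 2 J\right) 2 J = 2 J \left(-10 + 2 J\right)$)
$E{\left(d \right)} U = 4 \cdot 3 \left(-5 + 3\right) 354 = 4 \cdot 3 \left(-2\right) 354 = \left(-24\right) 354 = -8496$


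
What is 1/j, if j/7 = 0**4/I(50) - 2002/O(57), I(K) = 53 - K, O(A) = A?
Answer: -57/14014 ≈ -0.0040674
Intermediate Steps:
j = -14014/57 (j = 7*(0**4/(53 - 1*50) - 2002/57) = 7*(0/(53 - 50) - 2002*1/57) = 7*(0/3 - 2002/57) = 7*(0*(1/3) - 2002/57) = 7*(0 - 2002/57) = 7*(-2002/57) = -14014/57 ≈ -245.86)
1/j = 1/(-14014/57) = -57/14014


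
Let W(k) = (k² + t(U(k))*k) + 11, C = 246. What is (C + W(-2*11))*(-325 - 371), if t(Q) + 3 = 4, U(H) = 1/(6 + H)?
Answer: -500424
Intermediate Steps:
t(Q) = 1 (t(Q) = -3 + 4 = 1)
W(k) = 11 + k + k² (W(k) = (k² + 1*k) + 11 = (k² + k) + 11 = (k + k²) + 11 = 11 + k + k²)
(C + W(-2*11))*(-325 - 371) = (246 + (11 - 2*11 + (-2*11)²))*(-325 - 371) = (246 + (11 - 22 + (-22)²))*(-696) = (246 + (11 - 22 + 484))*(-696) = (246 + 473)*(-696) = 719*(-696) = -500424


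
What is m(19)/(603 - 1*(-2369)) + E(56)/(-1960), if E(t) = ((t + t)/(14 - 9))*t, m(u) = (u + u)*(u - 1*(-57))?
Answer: 6162/18575 ≈ 0.33174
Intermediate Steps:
m(u) = 2*u*(57 + u) (m(u) = (2*u)*(u + 57) = (2*u)*(57 + u) = 2*u*(57 + u))
E(t) = 2*t**2/5 (E(t) = ((2*t)/5)*t = ((2*t)*(1/5))*t = (2*t/5)*t = 2*t**2/5)
m(19)/(603 - 1*(-2369)) + E(56)/(-1960) = (2*19*(57 + 19))/(603 - 1*(-2369)) + ((2/5)*56**2)/(-1960) = (2*19*76)/(603 + 2369) + ((2/5)*3136)*(-1/1960) = 2888/2972 + (6272/5)*(-1/1960) = 2888*(1/2972) - 16/25 = 722/743 - 16/25 = 6162/18575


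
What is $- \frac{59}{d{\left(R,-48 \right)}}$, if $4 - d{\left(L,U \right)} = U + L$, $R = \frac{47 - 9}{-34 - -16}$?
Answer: $- \frac{531}{487} \approx -1.0903$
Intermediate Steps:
$R = - \frac{19}{9}$ ($R = \frac{38}{-34 + \left(-3 + 19\right)} = \frac{38}{-34 + 16} = \frac{38}{-18} = 38 \left(- \frac{1}{18}\right) = - \frac{19}{9} \approx -2.1111$)
$d{\left(L,U \right)} = 4 - L - U$ ($d{\left(L,U \right)} = 4 - \left(U + L\right) = 4 - \left(L + U\right) = 4 - L - U$)
$- \frac{59}{d{\left(R,-48 \right)}} = - \frac{59}{4 - - \frac{19}{9} - -48} = - \frac{59}{4 + \frac{19}{9} + 48} = - \frac{59}{\frac{487}{9}} = \left(-59\right) \frac{9}{487} = - \frac{531}{487}$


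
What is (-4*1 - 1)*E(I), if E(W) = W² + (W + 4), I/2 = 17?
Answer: -5970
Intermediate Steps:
I = 34 (I = 2*17 = 34)
E(W) = 4 + W + W² (E(W) = W² + (4 + W) = 4 + W + W²)
(-4*1 - 1)*E(I) = (-4*1 - 1)*(4 + 34 + 34²) = (-4 - 1)*(4 + 34 + 1156) = -5*1194 = -5970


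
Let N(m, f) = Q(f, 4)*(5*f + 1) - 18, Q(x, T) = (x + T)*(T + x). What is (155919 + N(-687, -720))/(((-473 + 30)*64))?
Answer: 1844893043/28352 ≈ 65071.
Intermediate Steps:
Q(x, T) = (T + x)**2 (Q(x, T) = (T + x)*(T + x) = (T + x)**2)
N(m, f) = -18 + (4 + f)**2*(1 + 5*f) (N(m, f) = (4 + f)**2*(5*f + 1) - 18 = (4 + f)**2*(1 + 5*f) - 18 = -18 + (4 + f)**2*(1 + 5*f))
(155919 + N(-687, -720))/(((-473 + 30)*64)) = (155919 + (-18 + (4 - 720)**2 + 5*(-720)*(4 - 720)**2))/(((-473 + 30)*64)) = (155919 + (-18 + (-716)**2 + 5*(-720)*(-716)**2))/((-443*64)) = (155919 + (-18 + 512656 + 5*(-720)*512656))/(-28352) = (155919 + (-18 + 512656 - 1845561600))*(-1/28352) = (155919 - 1845048962)*(-1/28352) = -1844893043*(-1/28352) = 1844893043/28352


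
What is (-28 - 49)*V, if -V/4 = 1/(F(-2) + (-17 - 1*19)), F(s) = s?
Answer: -154/19 ≈ -8.1053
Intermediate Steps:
V = 2/19 (V = -4/(-2 + (-17 - 1*19)) = -4/(-2 + (-17 - 19)) = -4/(-2 - 36) = -4/(-38) = -4*(-1/38) = 2/19 ≈ 0.10526)
(-28 - 49)*V = (-28 - 49)*(2/19) = -77*2/19 = -154/19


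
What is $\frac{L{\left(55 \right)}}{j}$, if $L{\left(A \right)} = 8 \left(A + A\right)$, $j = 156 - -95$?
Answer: $\frac{880}{251} \approx 3.506$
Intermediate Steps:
$j = 251$ ($j = 156 + 95 = 251$)
$L{\left(A \right)} = 16 A$ ($L{\left(A \right)} = 8 \cdot 2 A = 16 A$)
$\frac{L{\left(55 \right)}}{j} = \frac{16 \cdot 55}{251} = 880 \cdot \frac{1}{251} = \frac{880}{251}$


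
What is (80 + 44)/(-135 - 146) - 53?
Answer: -15017/281 ≈ -53.441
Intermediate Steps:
(80 + 44)/(-135 - 146) - 53 = 124/(-281) - 53 = 124*(-1/281) - 53 = -124/281 - 53 = -15017/281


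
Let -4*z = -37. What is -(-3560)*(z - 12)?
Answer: -9790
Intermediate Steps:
z = 37/4 (z = -¼*(-37) = 37/4 ≈ 9.2500)
-(-3560)*(z - 12) = -(-3560)*(37/4 - 12) = -(-3560)*(-11)/4 = -89*110 = -9790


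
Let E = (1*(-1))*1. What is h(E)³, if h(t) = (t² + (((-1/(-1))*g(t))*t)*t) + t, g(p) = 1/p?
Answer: -1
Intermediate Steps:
E = -1 (E = -1*1 = -1)
h(t) = t² + 2*t (h(t) = (t² + (((-1/(-1))/t)*t)*t) + t = (t² + (((-1*(-1))/t)*t)*t) + t = (t² + ((1/t)*t)*t) + t = (t² + (t/t)*t) + t = (t² + 1*t) + t = (t² + t) + t = (t + t²) + t = t² + 2*t)
h(E)³ = (-(2 - 1))³ = (-1*1)³ = (-1)³ = -1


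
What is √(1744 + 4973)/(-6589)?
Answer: -√6717/6589 ≈ -0.012439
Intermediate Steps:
√(1744 + 4973)/(-6589) = √6717*(-1/6589) = -√6717/6589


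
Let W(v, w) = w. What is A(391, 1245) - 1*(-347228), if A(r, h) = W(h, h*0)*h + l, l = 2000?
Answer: 349228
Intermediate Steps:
A(r, h) = 2000 (A(r, h) = (h*0)*h + 2000 = 0*h + 2000 = 0 + 2000 = 2000)
A(391, 1245) - 1*(-347228) = 2000 - 1*(-347228) = 2000 + 347228 = 349228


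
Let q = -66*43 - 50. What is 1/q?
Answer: -1/2888 ≈ -0.00034626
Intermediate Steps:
q = -2888 (q = -2838 - 50 = -2888)
1/q = 1/(-2888) = -1/2888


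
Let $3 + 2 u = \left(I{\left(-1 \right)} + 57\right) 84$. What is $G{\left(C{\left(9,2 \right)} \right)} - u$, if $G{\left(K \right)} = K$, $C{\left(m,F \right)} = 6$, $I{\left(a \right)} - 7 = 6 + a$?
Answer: $- \frac{5781}{2} \approx -2890.5$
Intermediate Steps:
$I{\left(a \right)} = 13 + a$ ($I{\left(a \right)} = 7 + \left(6 + a\right) = 13 + a$)
$u = \frac{5793}{2}$ ($u = - \frac{3}{2} + \frac{\left(\left(13 - 1\right) + 57\right) 84}{2} = - \frac{3}{2} + \frac{\left(12 + 57\right) 84}{2} = - \frac{3}{2} + \frac{69 \cdot 84}{2} = - \frac{3}{2} + \frac{1}{2} \cdot 5796 = - \frac{3}{2} + 2898 = \frac{5793}{2} \approx 2896.5$)
$G{\left(C{\left(9,2 \right)} \right)} - u = 6 - \frac{5793}{2} = - \frac{5781}{2}$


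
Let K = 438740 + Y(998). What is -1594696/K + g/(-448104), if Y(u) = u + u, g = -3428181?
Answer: 8295136717/2057245464 ≈ 4.0322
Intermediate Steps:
Y(u) = 2*u
K = 440736 (K = 438740 + 2*998 = 438740 + 1996 = 440736)
-1594696/K + g/(-448104) = -1594696/440736 - 3428181/(-448104) = -1594696*1/440736 - 3428181*(-1/448104) = -199337/55092 + 1142727/149368 = 8295136717/2057245464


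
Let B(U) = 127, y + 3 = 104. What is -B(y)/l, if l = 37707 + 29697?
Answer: -127/67404 ≈ -0.0018842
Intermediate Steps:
y = 101 (y = -3 + 104 = 101)
l = 67404
-B(y)/l = -127/67404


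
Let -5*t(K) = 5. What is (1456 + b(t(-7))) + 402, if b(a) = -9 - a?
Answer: 1850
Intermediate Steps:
t(K) = -1 (t(K) = -1/5*5 = -1)
(1456 + b(t(-7))) + 402 = (1456 + (-9 - 1*(-1))) + 402 = (1456 + (-9 + 1)) + 402 = (1456 - 8) + 402 = 1448 + 402 = 1850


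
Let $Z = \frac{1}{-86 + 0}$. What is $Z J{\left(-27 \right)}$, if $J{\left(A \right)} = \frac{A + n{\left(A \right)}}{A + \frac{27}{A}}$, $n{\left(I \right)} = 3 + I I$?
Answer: $\frac{705}{2408} \approx 0.29277$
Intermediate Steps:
$n{\left(I \right)} = 3 + I^{2}$
$J{\left(A \right)} = \frac{3 + A + A^{2}}{A + \frac{27}{A}}$ ($J{\left(A \right)} = \frac{A + \left(3 + A^{2}\right)}{A + \frac{27}{A}} = \frac{3 + A + A^{2}}{A + \frac{27}{A}}$)
$Z = - \frac{1}{86}$ ($Z = \frac{1}{-86} = - \frac{1}{86} \approx -0.011628$)
$Z J{\left(-27 \right)} = - \frac{\left(-27\right) \frac{1}{27 + \left(-27\right)^{2}} \left(3 - 27 + \left(-27\right)^{2}\right)}{86} = - \frac{\left(-27\right) \frac{1}{27 + 729} \left(3 - 27 + 729\right)}{86} = - \frac{\left(-27\right) \frac{1}{756} \cdot 705}{86} = \left(- \frac{1}{86}\right) \left(- \frac{705}{28}\right) = \frac{705}{2408}$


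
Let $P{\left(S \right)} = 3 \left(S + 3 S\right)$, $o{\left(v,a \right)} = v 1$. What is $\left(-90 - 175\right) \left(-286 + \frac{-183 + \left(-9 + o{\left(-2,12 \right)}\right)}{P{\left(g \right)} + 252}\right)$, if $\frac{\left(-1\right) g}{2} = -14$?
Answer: $\frac{22307965}{294} \approx 75877.0$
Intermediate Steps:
$g = 28$ ($g = \left(-2\right) \left(-14\right) = 28$)
$o{\left(v,a \right)} = v$
$P{\left(S \right)} = 12 S$ ($P{\left(S \right)} = 3 \cdot 4 S = 12 S$)
$\left(-90 - 175\right) \left(-286 + \frac{-183 + \left(-9 + o{\left(-2,12 \right)}\right)}{P{\left(g \right)} + 252}\right) = \left(-90 - 175\right) \left(-286 + \frac{-183 - 11}{12 \cdot 28 + 252}\right) = - 265 \left(-286 + \frac{-183 - 11}{336 + 252}\right) = - 265 \left(-286 - \frac{194}{588}\right) = - 265 \left(-286 - \frac{97}{294}\right) = \left(-265\right) \left(- \frac{84181}{294}\right) = \frac{22307965}{294}$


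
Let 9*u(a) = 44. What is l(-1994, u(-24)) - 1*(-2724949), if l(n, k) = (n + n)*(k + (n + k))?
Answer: 95742245/9 ≈ 1.0638e+7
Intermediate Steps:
u(a) = 44/9 (u(a) = (⅑)*44 = 44/9)
l(n, k) = 2*n*(n + 2*k) (l(n, k) = (2*n)*(k + (k + n)) = (2*n)*(n + 2*k) = 2*n*(n + 2*k))
l(-1994, u(-24)) - 1*(-2724949) = 2*(-1994)*(-1994 + 2*(44/9)) - 1*(-2724949) = 2*(-1994)*(-1994 + 88/9) + 2724949 = 2*(-1994)*(-17858/9) + 2724949 = 71217704/9 + 2724949 = 95742245/9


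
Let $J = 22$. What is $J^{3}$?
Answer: $10648$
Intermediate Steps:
$J^{3} = 22^{3} = 10648$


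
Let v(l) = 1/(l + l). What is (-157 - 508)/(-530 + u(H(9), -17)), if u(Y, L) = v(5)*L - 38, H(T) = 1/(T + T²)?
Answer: 6650/5697 ≈ 1.1673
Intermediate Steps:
v(l) = 1/(2*l)
u(Y, L) = -38 + L/10 (u(Y, L) = ((½)/5)*L - 38 = ((½)*(⅕))*L - 38 = L/10 - 38 = -38 + L/10)
(-157 - 508)/(-530 + u(H(9), -17)) = (-157 - 508)/(-530 + (-38 + (⅒)*(-17))) = -665/(-530 + (-38 - 17/10)) = -665/(-530 - 397/10) = -665/(-5697/10) = -665*(-10/5697) = 6650/5697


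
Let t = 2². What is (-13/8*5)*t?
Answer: -65/2 ≈ -32.500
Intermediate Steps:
t = 4
(-13/8*5)*t = (-13/8*5)*4 = (-13*⅛*5)*4 = -13/8*5*4 = -65/8*4 = -65/2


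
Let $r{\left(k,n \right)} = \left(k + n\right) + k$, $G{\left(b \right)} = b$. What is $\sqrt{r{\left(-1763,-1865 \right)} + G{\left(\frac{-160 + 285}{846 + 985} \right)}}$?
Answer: $\frac{2 i \sqrt{4518356869}}{1831} \approx 73.423 i$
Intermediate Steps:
$r{\left(k,n \right)} = n + 2 k$
$\sqrt{r{\left(-1763,-1865 \right)} + G{\left(\frac{-160 + 285}{846 + 985} \right)}} = \sqrt{\left(-1865 + 2 \left(-1763\right)\right) + \frac{-160 + 285}{846 + 985}} = \sqrt{\left(-1865 - 3526\right) + \frac{125}{1831}} = \sqrt{-5391 + 125 \cdot \frac{1}{1831}} = \sqrt{-5391 + \frac{125}{1831}} = \sqrt{- \frac{9870796}{1831}} = \frac{2 i \sqrt{4518356869}}{1831}$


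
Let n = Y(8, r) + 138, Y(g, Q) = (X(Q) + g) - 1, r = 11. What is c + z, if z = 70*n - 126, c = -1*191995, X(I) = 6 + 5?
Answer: -181201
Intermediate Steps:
X(I) = 11
Y(g, Q) = 10 + g (Y(g, Q) = (11 + g) - 1 = 10 + g)
c = -191995
n = 156 (n = (10 + 8) + 138 = 18 + 138 = 156)
z = 10794 (z = 70*156 - 126 = 10920 - 126 = 10794)
c + z = -191995 + 10794 = -181201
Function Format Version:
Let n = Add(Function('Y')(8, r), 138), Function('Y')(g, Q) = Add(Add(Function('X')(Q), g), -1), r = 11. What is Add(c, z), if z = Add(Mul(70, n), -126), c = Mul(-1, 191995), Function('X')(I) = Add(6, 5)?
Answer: -181201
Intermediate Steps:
Function('X')(I) = 11
Function('Y')(g, Q) = Add(10, g) (Function('Y')(g, Q) = Add(Add(11, g), -1) = Add(10, g))
c = -191995
n = 156 (n = Add(Add(10, 8), 138) = Add(18, 138) = 156)
z = 10794 (z = Add(Mul(70, 156), -126) = Add(10920, -126) = 10794)
Add(c, z) = Add(-191995, 10794) = -181201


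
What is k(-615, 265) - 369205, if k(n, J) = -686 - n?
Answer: -369276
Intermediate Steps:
k(-615, 265) - 369205 = (-686 - 1*(-615)) - 369205 = (-686 + 615) - 369205 = -71 - 369205 = -369276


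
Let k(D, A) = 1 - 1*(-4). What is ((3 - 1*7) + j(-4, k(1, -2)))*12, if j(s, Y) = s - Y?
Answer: -156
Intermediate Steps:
k(D, A) = 5 (k(D, A) = 1 + 4 = 5)
((3 - 1*7) + j(-4, k(1, -2)))*12 = ((3 - 1*7) + (-4 - 1*5))*12 = ((3 - 7) + (-4 - 5))*12 = (-4 - 9)*12 = -13*12 = -156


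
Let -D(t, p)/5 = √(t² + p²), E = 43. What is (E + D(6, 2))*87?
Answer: 3741 - 870*√10 ≈ 989.82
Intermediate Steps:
D(t, p) = -5*√(p² + t²) (D(t, p) = -5*√(t² + p²) = -5*√(p² + t²))
(E + D(6, 2))*87 = (43 - 5*√(2² + 6²))*87 = (43 - 5*√(4 + 36))*87 = (43 - 10*√10)*87 = 3741 - 870*√10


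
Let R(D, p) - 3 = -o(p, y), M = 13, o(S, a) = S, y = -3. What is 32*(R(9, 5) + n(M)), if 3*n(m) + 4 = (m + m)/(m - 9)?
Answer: -112/3 ≈ -37.333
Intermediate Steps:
R(D, p) = 3 - p
n(m) = -4/3 + 2*m/(3*(-9 + m)) (n(m) = -4/3 + ((m + m)/(m - 9))/3 = -4/3 + ((2*m)/(-9 + m))/3 = -4/3 + (2*m/(-9 + m))/3 = -4/3 + 2*m/(3*(-9 + m)))
32*(R(9, 5) + n(M)) = 32*((3 - 1*5) + 2*(18 - 1*13)/(3*(-9 + 13))) = 32*((3 - 5) + (2/3)*(18 - 13)/4) = 32*(-2 + (2/3)*(1/4)*5) = 32*(-2 + 5/6) = 32*(-7/6) = -112/3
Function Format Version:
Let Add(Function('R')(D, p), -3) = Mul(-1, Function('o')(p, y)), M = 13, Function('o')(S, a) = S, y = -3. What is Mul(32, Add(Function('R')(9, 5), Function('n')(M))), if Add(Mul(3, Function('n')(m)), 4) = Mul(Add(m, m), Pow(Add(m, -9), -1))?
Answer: Rational(-112, 3) ≈ -37.333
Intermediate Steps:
Function('R')(D, p) = Add(3, Mul(-1, p))
Function('n')(m) = Add(Rational(-4, 3), Mul(Rational(2, 3), m, Pow(Add(-9, m), -1))) (Function('n')(m) = Add(Rational(-4, 3), Mul(Rational(1, 3), Mul(Add(m, m), Pow(Add(m, -9), -1)))) = Add(Rational(-4, 3), Mul(Rational(1, 3), Mul(Mul(2, m), Pow(Add(-9, m), -1)))) = Add(Rational(-4, 3), Mul(Rational(1, 3), Mul(2, m, Pow(Add(-9, m), -1)))) = Add(Rational(-4, 3), Mul(Rational(2, 3), m, Pow(Add(-9, m), -1))))
Mul(32, Add(Function('R')(9, 5), Function('n')(M))) = Mul(32, Add(Add(3, Mul(-1, 5)), Mul(Rational(2, 3), Pow(Add(-9, 13), -1), Add(18, Mul(-1, 13))))) = Mul(32, Add(Add(3, -5), Mul(Rational(2, 3), Pow(4, -1), Add(18, -13)))) = Mul(32, Add(-2, Mul(Rational(2, 3), Rational(1, 4), 5))) = Mul(32, Add(-2, Rational(5, 6))) = Mul(32, Rational(-7, 6)) = Rational(-112, 3)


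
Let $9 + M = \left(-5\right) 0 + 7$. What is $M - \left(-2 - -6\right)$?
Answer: $-6$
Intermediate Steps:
$M = -2$ ($M = -9 + \left(\left(-5\right) 0 + 7\right) = -9 + \left(0 + 7\right) = -9 + 7 = -2$)
$M - \left(-2 - -6\right) = -2 - \left(-2 - -6\right) = -2 - \left(-2 + 6\right) = -2 - 4 = -6$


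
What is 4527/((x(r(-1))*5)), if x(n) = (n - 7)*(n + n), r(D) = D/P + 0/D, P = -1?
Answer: -1509/20 ≈ -75.450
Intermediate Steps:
r(D) = -D (r(D) = D/(-1) + 0/D = D*(-1) + 0 = -D + 0 = -D)
x(n) = 2*n*(-7 + n) (x(n) = (-7 + n)*(2*n) = 2*n*(-7 + n))
4527/((x(r(-1))*5)) = 4527/(((2*(-1*(-1))*(-7 - 1*(-1)))*5)) = 4527/(((2*1*(-7 + 1))*5)) = 4527/(((2*1*(-6))*5)) = 4527/((-12*5)) = 4527/(-60) = 4527*(-1/60) = -1509/20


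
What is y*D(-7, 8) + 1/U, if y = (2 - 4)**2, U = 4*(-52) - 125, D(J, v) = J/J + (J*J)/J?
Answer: -7993/333 ≈ -24.003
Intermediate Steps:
D(J, v) = 1 + J (D(J, v) = 1 + J**2/J = 1 + J)
U = -333 (U = -208 - 125 = -333)
y = 4 (y = (-2)**2 = 4)
y*D(-7, 8) + 1/U = 4*(1 - 7) + 1/(-333) = 4*(-6) - 1/333 = -24 - 1/333 = -7993/333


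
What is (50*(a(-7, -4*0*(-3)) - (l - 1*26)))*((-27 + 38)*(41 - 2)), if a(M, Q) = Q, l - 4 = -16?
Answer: 815100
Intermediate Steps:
l = -12 (l = 4 - 16 = -12)
(50*(a(-7, -4*0*(-3)) - (l - 1*26)))*((-27 + 38)*(41 - 2)) = (50*(-4*0*(-3) - (-12 - 1*26)))*((-27 + 38)*(41 - 2)) = (50*(0*(-3) - (-12 - 26)))*(11*39) = (50*(0 - 1*(-38)))*429 = (50*(0 + 38))*429 = (50*38)*429 = 1900*429 = 815100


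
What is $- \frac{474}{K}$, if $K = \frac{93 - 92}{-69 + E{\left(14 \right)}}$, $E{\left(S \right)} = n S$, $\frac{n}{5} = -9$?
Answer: $331326$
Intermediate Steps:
$n = -45$ ($n = 5 \left(-9\right) = -45$)
$E{\left(S \right)} = - 45 S$
$K = - \frac{1}{699}$ ($K = \frac{93 - 92}{-69 - 630} = 1 \frac{1}{-69 - 630} = 1 \frac{1}{-699} = 1 \left(- \frac{1}{699}\right) = - \frac{1}{699} \approx -0.0014306$)
$- \frac{474}{K} = - \frac{474}{- \frac{1}{699}} = \left(-474\right) \left(-699\right) = 331326$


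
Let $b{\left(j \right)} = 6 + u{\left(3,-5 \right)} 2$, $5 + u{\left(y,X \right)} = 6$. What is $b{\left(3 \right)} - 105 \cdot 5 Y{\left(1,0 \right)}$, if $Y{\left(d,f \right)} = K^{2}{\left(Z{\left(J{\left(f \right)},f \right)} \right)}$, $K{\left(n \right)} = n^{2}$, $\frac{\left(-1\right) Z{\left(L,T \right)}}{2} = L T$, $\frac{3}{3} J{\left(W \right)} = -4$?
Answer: $8$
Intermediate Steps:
$u{\left(y,X \right)} = 1$ ($u{\left(y,X \right)} = -5 + 6 = 1$)
$J{\left(W \right)} = -4$
$Z{\left(L,T \right)} = - 2 L T$
$b{\left(j \right)} = 8$ ($b{\left(j \right)} = 6 + 1 \cdot 2 = 6 + 2 = 8$)
$Y{\left(d,f \right)} = 4096 f^{4}$ ($Y{\left(d,f \right)} = \left(\left(\left(-2\right) \left(-4\right) f\right)^{2}\right)^{2} = \left(\left(8 f\right)^{2}\right)^{2} = \left(64 f^{2}\right)^{2} = 4096 f^{4}$)
$b{\left(3 \right)} - 105 \cdot 5 Y{\left(1,0 \right)} = 8 - 105 \cdot 5 \cdot 4096 \cdot 0^{4} = 8 - 105 \cdot 5 \cdot 4096 \cdot 0 = 8 - 105 \cdot 5 \cdot 0 = 8 - 0 = 8 + 0 = 8$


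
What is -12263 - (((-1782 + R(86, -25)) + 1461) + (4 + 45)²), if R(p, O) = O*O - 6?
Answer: -14962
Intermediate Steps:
R(p, O) = -6 + O² (R(p, O) = O² - 6 = -6 + O²)
-12263 - (((-1782 + R(86, -25)) + 1461) + (4 + 45)²) = -12263 - (((-1782 + (-6 + (-25)²)) + 1461) + (4 + 45)²) = -12263 - (((-1782 + (-6 + 625)) + 1461) + 49²) = -12263 - (((-1782 + 619) + 1461) + 2401) = -12263 - ((-1163 + 1461) + 2401) = -12263 - (298 + 2401) = -12263 - 1*2699 = -12263 - 2699 = -14962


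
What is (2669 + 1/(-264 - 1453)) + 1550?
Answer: 7244022/1717 ≈ 4219.0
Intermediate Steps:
(2669 + 1/(-264 - 1453)) + 1550 = (2669 + 1/(-1717)) + 1550 = (2669 - 1/1717) + 1550 = 4582672/1717 + 1550 = 7244022/1717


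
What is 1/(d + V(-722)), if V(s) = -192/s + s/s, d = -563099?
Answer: -361/203278282 ≈ -1.7759e-6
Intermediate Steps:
V(s) = 1 - 192/s (V(s) = -192/s + 1 = 1 - 192/s)
1/(d + V(-722)) = 1/(-563099 + (-192 - 722)/(-722)) = 1/(-563099 - 1/722*(-914)) = 1/(-563099 + 457/361) = 1/(-203278282/361) = -361/203278282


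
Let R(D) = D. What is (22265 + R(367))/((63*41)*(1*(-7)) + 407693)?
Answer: 5658/97403 ≈ 0.058089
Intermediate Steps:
(22265 + R(367))/((63*41)*(1*(-7)) + 407693) = (22265 + 367)/((63*41)*(1*(-7)) + 407693) = 22632/(2583*(-7) + 407693) = 22632/(-18081 + 407693) = 22632/389612 = 22632*(1/389612) = 5658/97403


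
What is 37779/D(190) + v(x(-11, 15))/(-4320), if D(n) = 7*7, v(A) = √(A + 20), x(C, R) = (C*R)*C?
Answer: 771 - √1835/4320 ≈ 770.99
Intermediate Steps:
x(C, R) = R*C²
v(A) = √(20 + A)
D(n) = 49
37779/D(190) + v(x(-11, 15))/(-4320) = 37779/49 + √(20 + 15*(-11)²)/(-4320) = 37779*(1/49) + √(20 + 15*121)*(-1/4320) = 771 + √(20 + 1815)*(-1/4320) = 771 + √1835*(-1/4320) = 771 - √1835/4320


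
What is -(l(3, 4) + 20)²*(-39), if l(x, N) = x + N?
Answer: 28431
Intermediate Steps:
l(x, N) = N + x
-(l(3, 4) + 20)²*(-39) = -((4 + 3) + 20)²*(-39) = -(7 + 20)²*(-39) = -1*27²*(-39) = -1*729*(-39) = -729*(-39) = 28431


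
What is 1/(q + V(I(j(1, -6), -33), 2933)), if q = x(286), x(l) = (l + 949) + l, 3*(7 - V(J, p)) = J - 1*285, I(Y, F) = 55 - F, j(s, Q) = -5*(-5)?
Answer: 3/4781 ≈ 0.00062748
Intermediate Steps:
j(s, Q) = 25
V(J, p) = 102 - J/3 (V(J, p) = 7 - (J - 1*285)/3 = 7 - (J - 285)/3 = 7 - (-285 + J)/3 = 7 + (95 - J/3) = 102 - J/3)
x(l) = 949 + 2*l (x(l) = (949 + l) + l = 949 + 2*l)
q = 1521 (q = 949 + 2*286 = 949 + 572 = 1521)
1/(q + V(I(j(1, -6), -33), 2933)) = 1/(1521 + (102 - (55 - 1*(-33))/3)) = 1/(1521 + (102 - (55 + 33)/3)) = 1/(1521 + (102 - ⅓*88)) = 1/(1521 + (102 - 88/3)) = 1/(1521 + 218/3) = 1/(4781/3) = 3/4781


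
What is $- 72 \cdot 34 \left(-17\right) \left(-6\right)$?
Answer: $-249696$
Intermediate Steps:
$- 72 \cdot 34 \left(-17\right) \left(-6\right) = - 72 \left(\left(-578\right) \left(-6\right)\right) = \left(-72\right) 3468 = -249696$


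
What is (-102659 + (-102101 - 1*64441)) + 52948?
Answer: -216253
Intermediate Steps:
(-102659 + (-102101 - 1*64441)) + 52948 = (-102659 + (-102101 - 64441)) + 52948 = (-102659 - 166542) + 52948 = -269201 + 52948 = -216253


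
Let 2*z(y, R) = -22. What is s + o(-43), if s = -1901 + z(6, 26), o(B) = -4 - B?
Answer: -1873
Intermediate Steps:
z(y, R) = -11 (z(y, R) = (½)*(-22) = -11)
s = -1912 (s = -1901 - 11 = -1912)
s + o(-43) = -1912 + (-4 - 1*(-43)) = -1912 + (-4 + 43) = -1912 + 39 = -1873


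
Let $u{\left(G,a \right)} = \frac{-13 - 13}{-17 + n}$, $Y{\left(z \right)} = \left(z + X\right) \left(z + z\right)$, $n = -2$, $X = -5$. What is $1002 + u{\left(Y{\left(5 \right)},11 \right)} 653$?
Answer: $\frac{36016}{19} \approx 1895.6$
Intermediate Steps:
$Y{\left(z \right)} = 2 z \left(-5 + z\right)$ ($Y{\left(z \right)} = \left(z - 5\right) \left(z + z\right) = \left(-5 + z\right) 2 z = 2 z \left(-5 + z\right)$)
$u{\left(G,a \right)} = \frac{26}{19}$ ($u{\left(G,a \right)} = \frac{-13 - 13}{-17 - 2} = - \frac{26}{-19} = \left(-26\right) \left(- \frac{1}{19}\right) = \frac{26}{19}$)
$1002 + u{\left(Y{\left(5 \right)},11 \right)} 653 = 1002 + \frac{26}{19} \cdot 653 = 1002 + \frac{16978}{19} = \frac{36016}{19}$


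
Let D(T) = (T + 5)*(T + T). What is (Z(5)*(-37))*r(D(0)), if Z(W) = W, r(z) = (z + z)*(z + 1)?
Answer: 0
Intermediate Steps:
D(T) = 2*T*(5 + T) (D(T) = (5 + T)*(2*T) = 2*T*(5 + T))
r(z) = 2*z*(1 + z) (r(z) = (2*z)*(1 + z) = 2*z*(1 + z))
(Z(5)*(-37))*r(D(0)) = (5*(-37))*(2*(2*0*(5 + 0))*(1 + 2*0*(5 + 0))) = -370*2*0*5*(1 + 2*0*5) = -370*0*(1 + 0) = -370*0 = -185*0 = 0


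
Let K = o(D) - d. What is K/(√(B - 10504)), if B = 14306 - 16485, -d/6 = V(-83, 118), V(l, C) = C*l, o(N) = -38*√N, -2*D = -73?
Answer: I*√12683*(58764 + 19*√146)/12683 ≈ 523.83*I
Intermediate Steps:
D = 73/2 (D = -½*(-73) = 73/2 ≈ 36.500)
d = 58764 (d = -708*(-83) = -6*(-9794) = 58764)
B = -2179
K = -58764 - 19*√146 (K = -19*√146 - 1*58764 = -19*√146 - 58764 = -58764 - 19*√146 ≈ -58994.)
K/(√(B - 10504)) = (-58764 - 19*√146)/(√(-2179 - 10504)) = (-58764 - 19*√146)/(√(-12683)) = (-58764 - 19*√146)/((I*√12683)) = (-58764 - 19*√146)*(-I*√12683/12683) = -I*√12683*(-58764 - 19*√146)/12683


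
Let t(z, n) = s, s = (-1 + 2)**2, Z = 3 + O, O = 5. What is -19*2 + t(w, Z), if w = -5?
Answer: -37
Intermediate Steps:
Z = 8 (Z = 3 + 5 = 8)
s = 1 (s = 1**2 = 1)
t(z, n) = 1
-19*2 + t(w, Z) = -19*2 + 1 = -38 + 1 = -37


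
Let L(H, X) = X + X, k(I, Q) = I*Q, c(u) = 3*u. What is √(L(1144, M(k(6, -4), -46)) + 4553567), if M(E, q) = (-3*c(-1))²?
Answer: √4553729 ≈ 2133.9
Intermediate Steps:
M(E, q) = 81 (M(E, q) = (-9*(-1))² = (-3*(-3))² = 9² = 81)
L(H, X) = 2*X
√(L(1144, M(k(6, -4), -46)) + 4553567) = √(2*81 + 4553567) = √(162 + 4553567) = √4553729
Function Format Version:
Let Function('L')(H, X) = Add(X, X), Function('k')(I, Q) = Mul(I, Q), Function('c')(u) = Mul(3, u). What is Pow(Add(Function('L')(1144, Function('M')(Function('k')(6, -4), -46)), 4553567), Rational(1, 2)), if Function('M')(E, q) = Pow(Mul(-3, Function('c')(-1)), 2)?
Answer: Pow(4553729, Rational(1, 2)) ≈ 2133.9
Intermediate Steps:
Function('M')(E, q) = 81 (Function('M')(E, q) = Pow(Mul(-3, Mul(3, -1)), 2) = Pow(Mul(-3, -3), 2) = Pow(9, 2) = 81)
Function('L')(H, X) = Mul(2, X)
Pow(Add(Function('L')(1144, Function('M')(Function('k')(6, -4), -46)), 4553567), Rational(1, 2)) = Pow(Add(Mul(2, 81), 4553567), Rational(1, 2)) = Pow(Add(162, 4553567), Rational(1, 2)) = Pow(4553729, Rational(1, 2))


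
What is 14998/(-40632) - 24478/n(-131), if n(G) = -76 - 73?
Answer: 496177697/3027084 ≈ 163.91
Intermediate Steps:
n(G) = -149
14998/(-40632) - 24478/n(-131) = 14998/(-40632) - 24478/(-149) = 14998*(-1/40632) - 24478*(-1/149) = -7499/20316 + 24478/149 = 496177697/3027084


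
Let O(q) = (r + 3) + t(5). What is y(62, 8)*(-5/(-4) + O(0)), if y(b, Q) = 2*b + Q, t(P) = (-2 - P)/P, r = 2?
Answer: 3201/5 ≈ 640.20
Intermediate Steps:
t(P) = (-2 - P)/P
O(q) = 18/5 (O(q) = (2 + 3) + (-2 - 1*5)/5 = 5 + (-2 - 5)/5 = 5 + (⅕)*(-7) = 5 - 7/5 = 18/5)
y(b, Q) = Q + 2*b
y(62, 8)*(-5/(-4) + O(0)) = (8 + 2*62)*(-5/(-4) + 18/5) = (8 + 124)*(-5*(-¼) + 18/5) = 132*(5/4 + 18/5) = 132*(97/20) = 3201/5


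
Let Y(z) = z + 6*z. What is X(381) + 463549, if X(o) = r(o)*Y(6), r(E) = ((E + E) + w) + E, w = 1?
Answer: 511597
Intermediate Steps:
Y(z) = 7*z
r(E) = 1 + 3*E (r(E) = ((E + E) + 1) + E = (2*E + 1) + E = (1 + 2*E) + E = 1 + 3*E)
X(o) = 42 + 126*o (X(o) = (1 + 3*o)*(7*6) = (1 + 3*o)*42 = 42 + 126*o)
X(381) + 463549 = (42 + 126*381) + 463549 = (42 + 48006) + 463549 = 48048 + 463549 = 511597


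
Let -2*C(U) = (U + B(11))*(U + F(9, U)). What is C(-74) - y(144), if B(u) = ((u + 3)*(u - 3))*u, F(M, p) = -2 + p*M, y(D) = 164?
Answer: 429454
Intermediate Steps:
F(M, p) = -2 + M*p
B(u) = u*(-3 + u)*(3 + u) (B(u) = ((3 + u)*(-3 + u))*u = ((-3 + u)*(3 + u))*u = u*(-3 + u)*(3 + u))
C(U) = -(-2 + 10*U)*(1232 + U)/2 (C(U) = -(U + 11*(-9 + 11²))*(U + (-2 + 9*U))/2 = -(U + 11*(-9 + 121))*(-2 + 10*U)/2 = -(U + 11*112)*(-2 + 10*U)/2 = -(U + 1232)*(-2 + 10*U)/2 = -(1232 + U)*(-2 + 10*U)/2 = -(-2 + 10*U)*(1232 + U)/2)
C(-74) - y(144) = (1232 - 6159*(-74) - 5*(-74)²) - 1*164 = (1232 + 455766 - 5*5476) - 164 = (1232 + 455766 - 27380) - 164 = 429618 - 164 = 429454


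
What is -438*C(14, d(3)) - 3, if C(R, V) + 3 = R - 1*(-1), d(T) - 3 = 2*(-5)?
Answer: -5259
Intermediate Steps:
d(T) = -7 (d(T) = 3 + 2*(-5) = 3 - 10 = -7)
C(R, V) = -2 + R (C(R, V) = -3 + (R - 1*(-1)) = -3 + (R + 1) = -3 + (1 + R) = -2 + R)
-438*C(14, d(3)) - 3 = -438*(-2 + 14) - 3 = -438*12 - 3 = -5256 - 3 = -5259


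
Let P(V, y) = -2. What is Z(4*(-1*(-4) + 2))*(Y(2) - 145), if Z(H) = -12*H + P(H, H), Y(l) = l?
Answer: 41470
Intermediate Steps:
Z(H) = -2 - 12*H (Z(H) = -12*H - 2 = -2 - 12*H)
Z(4*(-1*(-4) + 2))*(Y(2) - 145) = (-2 - 48*(-1*(-4) + 2))*(2 - 145) = (-2 - 48*(4 + 2))*(-143) = (-2 - 48*6)*(-143) = (-2 - 12*24)*(-143) = (-2 - 288)*(-143) = -290*(-143) = 41470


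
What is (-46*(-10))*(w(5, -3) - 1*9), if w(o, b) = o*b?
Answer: -11040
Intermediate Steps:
w(o, b) = b*o
(-46*(-10))*(w(5, -3) - 1*9) = (-46*(-10))*(-3*5 - 1*9) = 460*(-15 - 9) = 460*(-24) = -11040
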